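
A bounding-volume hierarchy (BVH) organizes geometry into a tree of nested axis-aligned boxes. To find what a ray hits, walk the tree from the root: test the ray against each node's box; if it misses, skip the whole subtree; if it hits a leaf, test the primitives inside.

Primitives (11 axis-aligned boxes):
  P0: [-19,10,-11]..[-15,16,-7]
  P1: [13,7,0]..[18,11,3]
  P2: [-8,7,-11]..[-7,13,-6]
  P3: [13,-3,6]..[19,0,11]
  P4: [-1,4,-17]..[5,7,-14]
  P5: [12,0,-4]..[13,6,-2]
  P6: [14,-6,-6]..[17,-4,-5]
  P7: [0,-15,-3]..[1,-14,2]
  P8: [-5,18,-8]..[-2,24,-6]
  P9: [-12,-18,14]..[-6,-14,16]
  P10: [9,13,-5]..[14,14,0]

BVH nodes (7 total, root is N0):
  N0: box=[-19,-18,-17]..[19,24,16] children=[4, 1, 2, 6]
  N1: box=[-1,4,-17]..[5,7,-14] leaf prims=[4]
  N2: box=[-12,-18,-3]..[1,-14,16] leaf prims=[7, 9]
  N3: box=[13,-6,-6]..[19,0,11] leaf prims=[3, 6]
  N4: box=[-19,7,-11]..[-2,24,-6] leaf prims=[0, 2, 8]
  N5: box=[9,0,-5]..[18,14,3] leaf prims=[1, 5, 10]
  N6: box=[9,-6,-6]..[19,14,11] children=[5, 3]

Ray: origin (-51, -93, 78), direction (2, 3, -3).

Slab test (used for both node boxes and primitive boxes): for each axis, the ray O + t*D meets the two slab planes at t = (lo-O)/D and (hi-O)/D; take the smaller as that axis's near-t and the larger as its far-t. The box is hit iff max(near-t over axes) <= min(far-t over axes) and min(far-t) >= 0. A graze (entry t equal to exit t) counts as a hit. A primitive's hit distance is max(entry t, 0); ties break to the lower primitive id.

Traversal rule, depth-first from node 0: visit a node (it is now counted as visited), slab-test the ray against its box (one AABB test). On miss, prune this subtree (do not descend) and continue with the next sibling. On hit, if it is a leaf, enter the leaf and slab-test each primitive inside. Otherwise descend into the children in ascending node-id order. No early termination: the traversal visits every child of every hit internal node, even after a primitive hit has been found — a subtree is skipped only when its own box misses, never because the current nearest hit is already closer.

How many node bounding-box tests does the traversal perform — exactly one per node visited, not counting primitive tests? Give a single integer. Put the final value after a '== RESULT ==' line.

Walk:
N0 x:[16,35] y:[25,39] z:[62/3,95/3] -> hit [25,95/3], descend [1, 2, 4, 6]
  N1 x:[25,28] y:[97/3,100/3] z:[92/3,95/3] -> miss, prune
  N2 x:[39/2,26] y:[25,79/3] z:[62/3,27] -> hit [25,26] leaf, test {P7@t=26, P9(miss)}
  N4 x:[16,49/2] y:[100/3,39] z:[28,89/3] -> miss, prune
  N6 x:[30,35] y:[29,107/3] z:[67/3,28] -> miss, prune

Visited [0, 1, 2, 4, 6]. Tests: 5 box, 1 leaf. Nearest: P7.

== RESULT ==
5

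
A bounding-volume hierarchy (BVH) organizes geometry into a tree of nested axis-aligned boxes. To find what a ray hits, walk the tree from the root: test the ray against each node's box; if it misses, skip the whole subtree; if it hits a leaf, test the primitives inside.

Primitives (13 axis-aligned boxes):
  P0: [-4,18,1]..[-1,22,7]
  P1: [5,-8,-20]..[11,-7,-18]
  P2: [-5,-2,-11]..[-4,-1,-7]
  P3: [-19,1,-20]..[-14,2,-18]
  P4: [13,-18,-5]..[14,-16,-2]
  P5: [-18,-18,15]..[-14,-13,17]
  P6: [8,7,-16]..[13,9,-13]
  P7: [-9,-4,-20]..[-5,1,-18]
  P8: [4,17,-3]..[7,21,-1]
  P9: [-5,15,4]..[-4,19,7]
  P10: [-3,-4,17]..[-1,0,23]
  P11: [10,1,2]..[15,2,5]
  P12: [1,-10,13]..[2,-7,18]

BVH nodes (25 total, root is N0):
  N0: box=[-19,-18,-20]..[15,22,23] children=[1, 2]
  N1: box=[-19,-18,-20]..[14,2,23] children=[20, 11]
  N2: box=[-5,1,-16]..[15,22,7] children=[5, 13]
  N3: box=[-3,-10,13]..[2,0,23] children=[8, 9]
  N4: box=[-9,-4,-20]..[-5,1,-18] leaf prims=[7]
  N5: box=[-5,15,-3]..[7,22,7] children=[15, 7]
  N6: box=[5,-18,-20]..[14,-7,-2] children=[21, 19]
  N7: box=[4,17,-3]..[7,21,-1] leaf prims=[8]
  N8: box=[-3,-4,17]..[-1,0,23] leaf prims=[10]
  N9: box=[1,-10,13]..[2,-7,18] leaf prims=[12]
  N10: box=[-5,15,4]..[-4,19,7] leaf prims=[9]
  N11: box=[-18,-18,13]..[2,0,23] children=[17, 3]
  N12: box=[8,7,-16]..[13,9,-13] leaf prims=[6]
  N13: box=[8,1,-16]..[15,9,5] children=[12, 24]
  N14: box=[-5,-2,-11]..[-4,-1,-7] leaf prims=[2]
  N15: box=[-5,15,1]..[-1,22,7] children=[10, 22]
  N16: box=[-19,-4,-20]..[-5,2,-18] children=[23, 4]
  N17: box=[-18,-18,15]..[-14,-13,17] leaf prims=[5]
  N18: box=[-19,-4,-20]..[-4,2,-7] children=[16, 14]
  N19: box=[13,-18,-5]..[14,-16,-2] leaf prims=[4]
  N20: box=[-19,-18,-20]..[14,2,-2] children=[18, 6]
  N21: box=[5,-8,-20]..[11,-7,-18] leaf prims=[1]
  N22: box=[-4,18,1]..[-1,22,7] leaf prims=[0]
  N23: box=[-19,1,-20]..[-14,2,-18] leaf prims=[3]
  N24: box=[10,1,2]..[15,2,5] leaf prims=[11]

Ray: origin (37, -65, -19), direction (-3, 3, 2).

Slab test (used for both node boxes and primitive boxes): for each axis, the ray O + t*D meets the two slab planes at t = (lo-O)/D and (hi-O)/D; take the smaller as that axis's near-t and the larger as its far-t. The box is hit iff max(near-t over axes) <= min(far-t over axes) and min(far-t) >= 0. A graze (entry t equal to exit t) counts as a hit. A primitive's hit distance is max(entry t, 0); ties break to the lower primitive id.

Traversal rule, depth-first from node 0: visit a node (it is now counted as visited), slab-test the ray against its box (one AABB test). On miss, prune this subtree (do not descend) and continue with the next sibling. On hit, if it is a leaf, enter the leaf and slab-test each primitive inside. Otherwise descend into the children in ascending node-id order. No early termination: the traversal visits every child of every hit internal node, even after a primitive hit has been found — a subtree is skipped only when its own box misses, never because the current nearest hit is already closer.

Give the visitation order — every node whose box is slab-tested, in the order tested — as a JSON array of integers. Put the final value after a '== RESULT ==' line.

Traverse from the root:
N0 x:[22/3,56/3] y:[47/3,29] z:[-1/2,21] -> hit [47/3,56/3], descend [1, 2]
  N1 x:[23/3,56/3] y:[47/3,67/3] z:[-1/2,21] -> hit [47/3,56/3], descend [11, 20]
    N11 x:[35/3,55/3] y:[47/3,65/3] z:[16,21] -> hit [16,55/3], descend [3, 17]
      N3 x:[35/3,40/3] y:[55/3,65/3] z:[16,21] -> miss, prune
      N17 x:[17,55/3] y:[47/3,52/3] z:[17,18] -> hit [17,52/3] leaf, test {P5@t=17}
    N20 x:[23/3,56/3] y:[47/3,67/3] z:[-1/2,17/2] -> miss, prune
  N2 x:[22/3,14] y:[22,29] z:[3/2,13] -> miss, prune

Visited [0, 1, 11, 3, 17, 20, 2]. Tests: 7 box, 1 leaf. Nearest: P5.

== RESULT ==
[0, 1, 11, 3, 17, 20, 2]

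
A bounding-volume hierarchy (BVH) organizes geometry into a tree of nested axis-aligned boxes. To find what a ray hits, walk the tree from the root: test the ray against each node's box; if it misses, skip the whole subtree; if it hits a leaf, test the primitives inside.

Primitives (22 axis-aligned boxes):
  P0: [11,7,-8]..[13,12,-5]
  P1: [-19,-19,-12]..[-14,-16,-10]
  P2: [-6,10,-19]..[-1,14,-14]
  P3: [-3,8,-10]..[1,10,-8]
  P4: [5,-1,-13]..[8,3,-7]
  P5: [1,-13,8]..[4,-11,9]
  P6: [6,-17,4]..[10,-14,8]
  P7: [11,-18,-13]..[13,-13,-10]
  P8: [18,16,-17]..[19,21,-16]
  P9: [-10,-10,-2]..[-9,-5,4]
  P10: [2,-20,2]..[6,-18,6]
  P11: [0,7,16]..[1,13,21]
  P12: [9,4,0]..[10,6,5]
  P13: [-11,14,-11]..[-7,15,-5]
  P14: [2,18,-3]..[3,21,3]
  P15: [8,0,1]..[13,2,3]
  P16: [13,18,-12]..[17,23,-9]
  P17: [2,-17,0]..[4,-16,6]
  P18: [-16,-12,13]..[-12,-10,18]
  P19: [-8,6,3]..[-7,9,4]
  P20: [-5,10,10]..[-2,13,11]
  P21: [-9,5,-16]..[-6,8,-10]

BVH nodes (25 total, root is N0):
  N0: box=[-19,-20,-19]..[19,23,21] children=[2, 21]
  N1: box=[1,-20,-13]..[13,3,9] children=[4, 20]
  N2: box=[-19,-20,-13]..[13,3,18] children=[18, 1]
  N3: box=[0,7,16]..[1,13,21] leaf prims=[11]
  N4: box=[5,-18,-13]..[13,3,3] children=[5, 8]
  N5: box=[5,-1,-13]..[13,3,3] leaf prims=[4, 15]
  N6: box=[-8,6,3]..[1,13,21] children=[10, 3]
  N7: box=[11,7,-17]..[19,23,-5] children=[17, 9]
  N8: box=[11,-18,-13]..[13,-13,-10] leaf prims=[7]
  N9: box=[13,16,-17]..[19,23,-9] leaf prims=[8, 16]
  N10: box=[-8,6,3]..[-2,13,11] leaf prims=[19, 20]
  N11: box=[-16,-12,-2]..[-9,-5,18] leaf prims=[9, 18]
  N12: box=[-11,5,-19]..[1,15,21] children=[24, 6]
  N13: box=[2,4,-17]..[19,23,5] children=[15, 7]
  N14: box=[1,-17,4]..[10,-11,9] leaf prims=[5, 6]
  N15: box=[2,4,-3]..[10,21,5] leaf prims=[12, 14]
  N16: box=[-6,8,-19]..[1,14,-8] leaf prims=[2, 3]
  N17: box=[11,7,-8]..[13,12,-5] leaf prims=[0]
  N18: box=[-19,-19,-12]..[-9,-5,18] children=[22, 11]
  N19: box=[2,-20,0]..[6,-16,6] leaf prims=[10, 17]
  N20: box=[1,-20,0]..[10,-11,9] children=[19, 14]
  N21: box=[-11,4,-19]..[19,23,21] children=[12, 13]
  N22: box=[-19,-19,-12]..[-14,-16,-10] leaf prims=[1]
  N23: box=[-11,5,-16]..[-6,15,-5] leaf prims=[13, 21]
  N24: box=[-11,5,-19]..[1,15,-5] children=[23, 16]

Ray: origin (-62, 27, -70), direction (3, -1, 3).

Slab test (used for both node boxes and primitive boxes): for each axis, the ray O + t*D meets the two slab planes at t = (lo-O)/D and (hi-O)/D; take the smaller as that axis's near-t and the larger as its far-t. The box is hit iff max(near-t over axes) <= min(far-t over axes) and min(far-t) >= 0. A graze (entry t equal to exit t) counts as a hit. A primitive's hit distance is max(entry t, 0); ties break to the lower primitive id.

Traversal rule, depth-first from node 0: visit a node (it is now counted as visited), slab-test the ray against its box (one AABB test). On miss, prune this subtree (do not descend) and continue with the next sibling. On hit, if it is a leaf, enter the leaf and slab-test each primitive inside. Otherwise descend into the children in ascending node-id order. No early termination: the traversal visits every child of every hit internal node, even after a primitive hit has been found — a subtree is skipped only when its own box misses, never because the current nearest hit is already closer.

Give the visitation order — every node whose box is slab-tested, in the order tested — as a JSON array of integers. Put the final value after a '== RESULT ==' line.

Walk:
N0 x:[43/3,27] y:[4,47] z:[17,91/3] -> hit [17,27], descend [2, 21]
  N2 x:[43/3,25] y:[24,47] z:[19,88/3] -> hit [24,25], descend [1, 18]
    N1 x:[21,25] y:[24,47] z:[19,79/3] -> hit [24,25], descend [4, 20]
      N4 x:[67/3,25] y:[24,45] z:[19,73/3] -> hit [24,73/3], descend [5, 8]
        N5 x:[67/3,25] y:[24,28] z:[19,73/3] -> hit [24,73/3] leaf, test {P4(miss), P15(miss)}
        N8 x:[73/3,25] y:[40,45] z:[19,20] -> miss, prune
      N20 x:[21,24] y:[38,47] z:[70/3,79/3] -> miss, prune
    N18 x:[43/3,53/3] y:[32,46] z:[58/3,88/3] -> miss, prune
  N21 x:[17,27] y:[4,23] z:[17,91/3] -> hit [17,23], descend [12, 13]
    N12 x:[17,21] y:[12,22] z:[17,91/3] -> hit [17,21], descend [6, 24]
      N6 x:[18,21] y:[14,21] z:[73/3,91/3] -> miss, prune
      N24 x:[17,21] y:[12,22] z:[17,65/3] -> hit [17,21], descend [16, 23]
        N16 x:[56/3,21] y:[13,19] z:[17,62/3] -> hit [56/3,19] leaf, test {P2(miss), P3(miss)}
        N23 x:[17,56/3] y:[12,22] z:[18,65/3] -> hit [18,56/3] leaf, test {P13(miss), P21(miss)}
    N13 x:[64/3,27] y:[4,23] z:[53/3,25] -> hit [64/3,23], descend [7, 15]
      N7 x:[73/3,27] y:[4,20] z:[53/3,65/3] -> miss, prune
      N15 x:[64/3,24] y:[6,23] z:[67/3,25] -> hit [67/3,23] leaf, test {P12(miss), P14(miss)}

17 AABB tests over nodes [0, 2, 1, 4, 5, 8, 20, 18, 21, 12, 6, 24, 16, 23, 13, 7, 15]; 4 leaves entered; closest miss.

== RESULT ==
[0, 2, 1, 4, 5, 8, 20, 18, 21, 12, 6, 24, 16, 23, 13, 7, 15]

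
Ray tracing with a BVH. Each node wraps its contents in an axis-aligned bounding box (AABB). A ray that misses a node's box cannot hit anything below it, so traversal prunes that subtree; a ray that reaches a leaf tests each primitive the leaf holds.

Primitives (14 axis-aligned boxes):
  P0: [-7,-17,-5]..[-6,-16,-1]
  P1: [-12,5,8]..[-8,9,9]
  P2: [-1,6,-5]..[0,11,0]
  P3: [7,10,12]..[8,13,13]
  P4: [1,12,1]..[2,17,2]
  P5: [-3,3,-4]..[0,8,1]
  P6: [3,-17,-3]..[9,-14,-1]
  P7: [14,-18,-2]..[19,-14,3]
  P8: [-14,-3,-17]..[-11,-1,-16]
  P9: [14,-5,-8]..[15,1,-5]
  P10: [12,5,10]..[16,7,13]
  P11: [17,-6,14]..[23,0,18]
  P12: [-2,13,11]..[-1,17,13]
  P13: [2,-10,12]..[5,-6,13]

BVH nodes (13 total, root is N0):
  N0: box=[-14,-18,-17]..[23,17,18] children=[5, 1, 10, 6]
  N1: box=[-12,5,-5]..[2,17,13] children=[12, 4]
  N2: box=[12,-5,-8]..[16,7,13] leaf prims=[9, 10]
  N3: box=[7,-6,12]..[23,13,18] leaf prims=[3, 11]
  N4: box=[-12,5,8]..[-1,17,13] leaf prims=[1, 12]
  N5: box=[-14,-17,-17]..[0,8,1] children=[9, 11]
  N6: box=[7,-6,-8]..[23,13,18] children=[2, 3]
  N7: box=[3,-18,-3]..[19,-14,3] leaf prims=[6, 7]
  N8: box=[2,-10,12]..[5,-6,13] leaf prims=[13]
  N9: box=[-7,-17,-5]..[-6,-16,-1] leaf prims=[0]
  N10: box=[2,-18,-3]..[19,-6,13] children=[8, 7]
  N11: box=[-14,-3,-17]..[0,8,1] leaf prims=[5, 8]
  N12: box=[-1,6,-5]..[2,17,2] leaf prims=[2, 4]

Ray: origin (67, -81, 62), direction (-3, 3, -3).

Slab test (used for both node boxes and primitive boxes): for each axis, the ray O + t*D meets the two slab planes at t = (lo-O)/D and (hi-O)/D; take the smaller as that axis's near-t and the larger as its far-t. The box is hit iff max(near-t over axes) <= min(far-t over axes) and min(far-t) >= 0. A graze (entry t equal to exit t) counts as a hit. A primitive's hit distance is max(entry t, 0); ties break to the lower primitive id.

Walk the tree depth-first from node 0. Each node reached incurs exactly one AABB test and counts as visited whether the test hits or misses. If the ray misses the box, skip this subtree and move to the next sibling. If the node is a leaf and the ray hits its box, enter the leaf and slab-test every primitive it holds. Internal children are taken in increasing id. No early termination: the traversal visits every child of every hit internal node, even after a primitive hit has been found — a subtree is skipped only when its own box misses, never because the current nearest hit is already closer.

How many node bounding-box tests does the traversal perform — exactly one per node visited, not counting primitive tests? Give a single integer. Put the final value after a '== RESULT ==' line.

Traverse from the root:
N0 x:[44/3,27] y:[21,98/3] z:[44/3,79/3] -> hit [21,79/3], descend [1, 5, 6, 10]
  N1 x:[65/3,79/3] y:[86/3,98/3] z:[49/3,67/3] -> miss, prune
  N5 x:[67/3,27] y:[64/3,89/3] z:[61/3,79/3] -> hit [67/3,79/3], descend [9, 11]
    N9 x:[73/3,74/3] y:[64/3,65/3] z:[21,67/3] -> miss, prune
    N11 x:[67/3,27] y:[26,89/3] z:[61/3,79/3] -> hit [26,79/3] leaf, test {P5(miss), P8@t=26}
  N6 x:[44/3,20] y:[25,94/3] z:[44/3,70/3] -> miss, prune
  N10 x:[16,65/3] y:[21,25] z:[49/3,65/3] -> hit [21,65/3], descend [7, 8]
    N7 x:[16,64/3] y:[21,67/3] z:[59/3,65/3] -> hit [21,64/3] leaf, test {P6@t=64/3, P7(miss)}
    N8 x:[62/3,65/3] y:[71/3,25] z:[49/3,50/3] -> miss, prune

Visited [0, 1, 5, 9, 11, 6, 10, 7, 8]. Tests: 9 box, 2 leaf. Nearest: P6.

== RESULT ==
9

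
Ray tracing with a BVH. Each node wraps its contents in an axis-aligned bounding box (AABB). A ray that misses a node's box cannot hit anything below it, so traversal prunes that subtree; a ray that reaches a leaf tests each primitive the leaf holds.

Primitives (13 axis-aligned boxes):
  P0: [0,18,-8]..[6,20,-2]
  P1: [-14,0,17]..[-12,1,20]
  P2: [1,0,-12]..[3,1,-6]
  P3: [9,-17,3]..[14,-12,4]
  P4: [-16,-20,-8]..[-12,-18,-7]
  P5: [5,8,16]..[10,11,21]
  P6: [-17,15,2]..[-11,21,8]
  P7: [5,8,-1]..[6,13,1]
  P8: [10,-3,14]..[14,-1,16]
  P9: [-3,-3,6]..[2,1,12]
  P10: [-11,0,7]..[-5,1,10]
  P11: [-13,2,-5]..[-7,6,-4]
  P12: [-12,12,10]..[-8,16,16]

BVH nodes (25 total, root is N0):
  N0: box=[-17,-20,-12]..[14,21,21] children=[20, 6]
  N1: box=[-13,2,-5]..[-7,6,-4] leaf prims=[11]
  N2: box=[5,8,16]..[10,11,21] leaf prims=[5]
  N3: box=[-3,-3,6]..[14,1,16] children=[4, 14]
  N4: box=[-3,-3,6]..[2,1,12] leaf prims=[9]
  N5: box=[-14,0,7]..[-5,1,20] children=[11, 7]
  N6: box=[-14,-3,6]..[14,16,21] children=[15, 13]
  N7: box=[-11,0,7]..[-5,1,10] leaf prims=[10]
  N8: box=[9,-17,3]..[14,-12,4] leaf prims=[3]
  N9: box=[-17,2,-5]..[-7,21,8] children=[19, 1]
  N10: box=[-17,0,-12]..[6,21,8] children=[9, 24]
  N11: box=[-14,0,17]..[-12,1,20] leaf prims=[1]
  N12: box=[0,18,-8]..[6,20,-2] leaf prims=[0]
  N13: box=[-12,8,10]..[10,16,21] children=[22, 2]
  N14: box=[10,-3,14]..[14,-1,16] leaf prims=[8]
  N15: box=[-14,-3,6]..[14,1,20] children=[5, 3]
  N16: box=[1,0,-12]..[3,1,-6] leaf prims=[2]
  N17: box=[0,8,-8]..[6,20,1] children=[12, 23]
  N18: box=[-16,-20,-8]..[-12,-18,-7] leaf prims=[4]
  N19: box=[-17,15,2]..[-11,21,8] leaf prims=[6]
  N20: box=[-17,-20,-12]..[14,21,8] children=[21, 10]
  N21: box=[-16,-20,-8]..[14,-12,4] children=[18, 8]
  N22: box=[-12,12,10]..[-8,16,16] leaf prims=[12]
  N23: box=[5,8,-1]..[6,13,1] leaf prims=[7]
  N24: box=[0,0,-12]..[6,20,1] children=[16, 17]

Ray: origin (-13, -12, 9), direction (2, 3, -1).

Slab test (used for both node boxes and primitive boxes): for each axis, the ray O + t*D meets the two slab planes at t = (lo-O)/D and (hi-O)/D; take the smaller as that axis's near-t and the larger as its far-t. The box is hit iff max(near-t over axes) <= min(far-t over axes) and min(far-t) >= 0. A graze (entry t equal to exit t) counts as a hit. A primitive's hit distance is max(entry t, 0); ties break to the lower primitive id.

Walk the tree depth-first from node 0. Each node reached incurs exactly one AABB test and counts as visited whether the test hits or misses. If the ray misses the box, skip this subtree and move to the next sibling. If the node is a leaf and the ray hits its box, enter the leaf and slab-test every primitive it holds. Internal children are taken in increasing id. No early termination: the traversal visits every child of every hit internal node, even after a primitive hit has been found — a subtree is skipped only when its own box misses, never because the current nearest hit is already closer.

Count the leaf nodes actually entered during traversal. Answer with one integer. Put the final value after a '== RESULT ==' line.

Trace the traversal:
N0 x:[-2,27/2] y:[-8/3,11] z:[-12,21] -> hit [-2,11], descend [6, 20]
  N6 x:[-1/2,27/2] y:[3,28/3] z:[-12,3] -> hit [3,3], descend [13, 15]
    N13 x:[1/2,23/2] y:[20/3,28/3] z:[-12,-1] -> miss, prune
    N15 x:[-1/2,27/2] y:[3,13/3] z:[-11,3] -> hit [3,3], descend [3, 5]
      N3 x:[5,27/2] y:[3,13/3] z:[-7,3] -> miss, prune
      N5 x:[-1/2,4] y:[4,13/3] z:[-11,2] -> miss, prune
  N20 x:[-2,27/2] y:[-8/3,11] z:[1,21] -> hit [1,11], descend [10, 21]
    N10 x:[-2,19/2] y:[4,11] z:[1,21] -> hit [4,19/2], descend [9, 24]
      N9 x:[-2,3] y:[14/3,11] z:[1,14] -> miss, prune
      N24 x:[13/2,19/2] y:[4,32/3] z:[8,21] -> hit [8,19/2], descend [16, 17]
        N16 x:[7,8] y:[4,13/3] z:[15,21] -> miss, prune
        N17 x:[13/2,19/2] y:[20/3,32/3] z:[8,17] -> hit [8,19/2], descend [12, 23]
          N12 x:[13/2,19/2] y:[10,32/3] z:[11,17] -> miss, prune
          N23 x:[9,19/2] y:[20/3,25/3] z:[8,10] -> miss, prune
    N21 x:[-3/2,27/2] y:[-8/3,0] z:[5,17] -> miss, prune

Visited [0, 6, 13, 15, 3, 5, 20, 10, 9, 24, 16, 17, 12, 23, 21]. Tests: 15 box, 0 leaf. Nearest: miss.

== RESULT ==
0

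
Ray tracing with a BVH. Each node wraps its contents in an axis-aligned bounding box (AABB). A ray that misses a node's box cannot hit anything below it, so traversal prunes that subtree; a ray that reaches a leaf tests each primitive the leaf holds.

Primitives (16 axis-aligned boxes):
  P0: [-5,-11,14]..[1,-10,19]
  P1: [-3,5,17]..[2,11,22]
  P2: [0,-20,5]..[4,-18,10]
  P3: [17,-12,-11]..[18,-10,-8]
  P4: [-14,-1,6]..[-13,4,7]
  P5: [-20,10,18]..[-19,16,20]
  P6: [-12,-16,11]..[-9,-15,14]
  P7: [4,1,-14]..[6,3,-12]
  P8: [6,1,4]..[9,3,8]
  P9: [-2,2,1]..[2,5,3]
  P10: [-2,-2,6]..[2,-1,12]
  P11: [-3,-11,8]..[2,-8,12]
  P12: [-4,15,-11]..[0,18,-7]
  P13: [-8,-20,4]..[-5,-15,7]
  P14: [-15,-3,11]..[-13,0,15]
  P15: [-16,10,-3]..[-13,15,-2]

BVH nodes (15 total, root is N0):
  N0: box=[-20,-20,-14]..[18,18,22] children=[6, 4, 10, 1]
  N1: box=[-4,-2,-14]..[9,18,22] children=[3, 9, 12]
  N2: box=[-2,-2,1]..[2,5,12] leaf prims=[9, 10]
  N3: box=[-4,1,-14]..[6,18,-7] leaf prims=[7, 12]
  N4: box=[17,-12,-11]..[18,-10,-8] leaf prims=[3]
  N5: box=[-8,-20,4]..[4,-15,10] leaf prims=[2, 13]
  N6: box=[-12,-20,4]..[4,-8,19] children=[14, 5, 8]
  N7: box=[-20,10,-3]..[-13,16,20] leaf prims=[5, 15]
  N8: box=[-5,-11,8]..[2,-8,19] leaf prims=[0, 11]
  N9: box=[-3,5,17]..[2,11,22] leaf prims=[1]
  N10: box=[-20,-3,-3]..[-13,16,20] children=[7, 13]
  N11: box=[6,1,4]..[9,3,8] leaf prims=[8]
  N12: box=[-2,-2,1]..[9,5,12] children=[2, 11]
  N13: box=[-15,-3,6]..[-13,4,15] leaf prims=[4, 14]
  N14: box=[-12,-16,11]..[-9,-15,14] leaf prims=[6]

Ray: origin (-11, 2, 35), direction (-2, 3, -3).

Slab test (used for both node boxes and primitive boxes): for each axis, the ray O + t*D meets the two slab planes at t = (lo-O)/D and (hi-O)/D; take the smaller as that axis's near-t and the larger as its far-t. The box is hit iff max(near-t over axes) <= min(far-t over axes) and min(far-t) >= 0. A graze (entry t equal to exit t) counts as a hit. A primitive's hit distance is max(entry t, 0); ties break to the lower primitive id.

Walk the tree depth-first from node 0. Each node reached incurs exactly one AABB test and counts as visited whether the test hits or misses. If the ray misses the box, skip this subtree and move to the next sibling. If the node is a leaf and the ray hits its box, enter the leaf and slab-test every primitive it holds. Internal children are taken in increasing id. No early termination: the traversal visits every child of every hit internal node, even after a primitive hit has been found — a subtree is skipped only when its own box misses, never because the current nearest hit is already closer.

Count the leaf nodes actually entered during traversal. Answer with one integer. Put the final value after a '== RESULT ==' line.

Walk:
N0 x:[-29/2,9/2] y:[-22/3,16/3] z:[13/3,49/3] -> hit [13/3,9/2], descend [1, 4, 6, 10]
  N1 x:[-10,-7/2] y:[-4/3,16/3] z:[13/3,49/3] -> miss, prune
  N4 x:[-29/2,-14] y:[-14/3,-4] z:[43/3,46/3] -> miss, prune
  N6 x:[-15/2,1/2] y:[-22/3,-10/3] z:[16/3,31/3] -> miss, prune
  N10 x:[1,9/2] y:[-5/3,14/3] z:[5,38/3] -> miss, prune

Visited [0, 1, 4, 6, 10]. Tests: 5 box, 0 leaf. Nearest: miss.

== RESULT ==
0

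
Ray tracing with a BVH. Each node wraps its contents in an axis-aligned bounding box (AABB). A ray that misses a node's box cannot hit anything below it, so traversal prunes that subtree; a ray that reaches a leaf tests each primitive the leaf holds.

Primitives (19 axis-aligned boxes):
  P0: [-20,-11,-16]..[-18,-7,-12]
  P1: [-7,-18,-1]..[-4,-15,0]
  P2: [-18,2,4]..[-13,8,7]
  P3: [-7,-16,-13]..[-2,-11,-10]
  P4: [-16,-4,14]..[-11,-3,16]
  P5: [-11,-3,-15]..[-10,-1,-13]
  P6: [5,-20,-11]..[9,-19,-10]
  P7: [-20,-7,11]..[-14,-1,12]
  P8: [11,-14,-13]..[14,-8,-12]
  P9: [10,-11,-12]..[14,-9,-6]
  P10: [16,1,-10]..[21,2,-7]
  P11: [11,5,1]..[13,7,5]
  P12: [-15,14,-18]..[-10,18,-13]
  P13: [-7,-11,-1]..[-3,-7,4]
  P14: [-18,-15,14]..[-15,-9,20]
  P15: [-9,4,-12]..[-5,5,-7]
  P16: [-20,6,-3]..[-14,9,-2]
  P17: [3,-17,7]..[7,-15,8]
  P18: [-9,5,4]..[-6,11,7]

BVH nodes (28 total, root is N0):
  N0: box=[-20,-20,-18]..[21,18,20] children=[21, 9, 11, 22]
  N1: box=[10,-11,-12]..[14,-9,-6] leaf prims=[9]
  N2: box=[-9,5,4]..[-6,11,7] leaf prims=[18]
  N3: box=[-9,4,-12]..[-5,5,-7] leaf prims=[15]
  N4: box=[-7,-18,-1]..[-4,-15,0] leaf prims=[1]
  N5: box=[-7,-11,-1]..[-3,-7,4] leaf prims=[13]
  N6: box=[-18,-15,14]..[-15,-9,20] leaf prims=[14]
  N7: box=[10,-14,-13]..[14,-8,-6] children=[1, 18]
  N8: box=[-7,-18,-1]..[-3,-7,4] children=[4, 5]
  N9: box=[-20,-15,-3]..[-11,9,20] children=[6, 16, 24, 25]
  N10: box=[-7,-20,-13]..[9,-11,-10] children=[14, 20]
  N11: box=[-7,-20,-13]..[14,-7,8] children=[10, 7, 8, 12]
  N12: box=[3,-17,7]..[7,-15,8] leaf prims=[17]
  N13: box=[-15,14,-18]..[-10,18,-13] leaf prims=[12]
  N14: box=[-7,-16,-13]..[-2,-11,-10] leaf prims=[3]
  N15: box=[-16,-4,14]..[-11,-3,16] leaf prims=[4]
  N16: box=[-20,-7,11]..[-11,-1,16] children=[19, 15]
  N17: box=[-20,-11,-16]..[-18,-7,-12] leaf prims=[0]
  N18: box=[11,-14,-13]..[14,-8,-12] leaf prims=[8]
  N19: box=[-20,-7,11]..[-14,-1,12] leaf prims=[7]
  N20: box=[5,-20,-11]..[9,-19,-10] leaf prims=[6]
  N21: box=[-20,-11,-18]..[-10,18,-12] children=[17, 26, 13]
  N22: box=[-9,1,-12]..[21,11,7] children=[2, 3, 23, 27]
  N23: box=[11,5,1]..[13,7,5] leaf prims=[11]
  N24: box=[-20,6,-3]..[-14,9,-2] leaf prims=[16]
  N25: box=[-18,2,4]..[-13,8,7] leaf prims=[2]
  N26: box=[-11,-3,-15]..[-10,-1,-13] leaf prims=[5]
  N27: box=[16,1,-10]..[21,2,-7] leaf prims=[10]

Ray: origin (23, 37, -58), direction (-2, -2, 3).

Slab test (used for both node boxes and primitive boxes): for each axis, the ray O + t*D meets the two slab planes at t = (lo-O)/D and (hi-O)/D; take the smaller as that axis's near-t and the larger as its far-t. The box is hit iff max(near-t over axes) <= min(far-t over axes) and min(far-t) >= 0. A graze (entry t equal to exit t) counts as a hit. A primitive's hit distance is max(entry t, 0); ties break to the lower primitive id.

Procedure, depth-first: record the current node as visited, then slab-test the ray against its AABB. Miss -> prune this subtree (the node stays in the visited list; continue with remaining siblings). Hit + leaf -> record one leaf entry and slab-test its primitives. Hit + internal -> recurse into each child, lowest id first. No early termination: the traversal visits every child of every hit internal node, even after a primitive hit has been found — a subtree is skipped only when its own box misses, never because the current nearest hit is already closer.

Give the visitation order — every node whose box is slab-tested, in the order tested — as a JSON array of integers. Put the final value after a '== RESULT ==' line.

Walk:
N0 x:[1,43/2] y:[19/2,57/2] z:[40/3,26] -> hit [40/3,43/2], descend [9, 11, 21, 22]
  N9 x:[17,43/2] y:[14,26] z:[55/3,26] -> hit [55/3,43/2], descend [6, 16, 24, 25]
    N6 x:[19,41/2] y:[23,26] z:[24,26] -> miss, prune
    N16 x:[17,43/2] y:[19,22] z:[23,74/3] -> miss, prune
    N24 x:[37/2,43/2] y:[14,31/2] z:[55/3,56/3] -> miss, prune
    N25 x:[18,41/2] y:[29/2,35/2] z:[62/3,65/3] -> miss, prune
  N11 x:[9/2,15] y:[22,57/2] z:[15,22] -> miss, prune
  N21 x:[33/2,43/2] y:[19/2,24] z:[40/3,46/3] -> miss, prune
  N22 x:[1,16] y:[13,18] z:[46/3,65/3] -> hit [46/3,16], descend [2, 3, 23, 27]
    N2 x:[29/2,16] y:[13,16] z:[62/3,65/3] -> miss, prune
    N3 x:[14,16] y:[16,33/2] z:[46/3,17] -> hit [16,16] leaf, test {P15@t=16}
    N23 x:[5,6] y:[15,16] z:[59/3,21] -> miss, prune
    N27 x:[1,7/2] y:[35/2,18] z:[16,17] -> miss, prune

13 AABB tests over nodes [0, 9, 6, 16, 24, 25, 11, 21, 22, 2, 3, 23, 27]; 1 leaf entered; closest P15.

== RESULT ==
[0, 9, 6, 16, 24, 25, 11, 21, 22, 2, 3, 23, 27]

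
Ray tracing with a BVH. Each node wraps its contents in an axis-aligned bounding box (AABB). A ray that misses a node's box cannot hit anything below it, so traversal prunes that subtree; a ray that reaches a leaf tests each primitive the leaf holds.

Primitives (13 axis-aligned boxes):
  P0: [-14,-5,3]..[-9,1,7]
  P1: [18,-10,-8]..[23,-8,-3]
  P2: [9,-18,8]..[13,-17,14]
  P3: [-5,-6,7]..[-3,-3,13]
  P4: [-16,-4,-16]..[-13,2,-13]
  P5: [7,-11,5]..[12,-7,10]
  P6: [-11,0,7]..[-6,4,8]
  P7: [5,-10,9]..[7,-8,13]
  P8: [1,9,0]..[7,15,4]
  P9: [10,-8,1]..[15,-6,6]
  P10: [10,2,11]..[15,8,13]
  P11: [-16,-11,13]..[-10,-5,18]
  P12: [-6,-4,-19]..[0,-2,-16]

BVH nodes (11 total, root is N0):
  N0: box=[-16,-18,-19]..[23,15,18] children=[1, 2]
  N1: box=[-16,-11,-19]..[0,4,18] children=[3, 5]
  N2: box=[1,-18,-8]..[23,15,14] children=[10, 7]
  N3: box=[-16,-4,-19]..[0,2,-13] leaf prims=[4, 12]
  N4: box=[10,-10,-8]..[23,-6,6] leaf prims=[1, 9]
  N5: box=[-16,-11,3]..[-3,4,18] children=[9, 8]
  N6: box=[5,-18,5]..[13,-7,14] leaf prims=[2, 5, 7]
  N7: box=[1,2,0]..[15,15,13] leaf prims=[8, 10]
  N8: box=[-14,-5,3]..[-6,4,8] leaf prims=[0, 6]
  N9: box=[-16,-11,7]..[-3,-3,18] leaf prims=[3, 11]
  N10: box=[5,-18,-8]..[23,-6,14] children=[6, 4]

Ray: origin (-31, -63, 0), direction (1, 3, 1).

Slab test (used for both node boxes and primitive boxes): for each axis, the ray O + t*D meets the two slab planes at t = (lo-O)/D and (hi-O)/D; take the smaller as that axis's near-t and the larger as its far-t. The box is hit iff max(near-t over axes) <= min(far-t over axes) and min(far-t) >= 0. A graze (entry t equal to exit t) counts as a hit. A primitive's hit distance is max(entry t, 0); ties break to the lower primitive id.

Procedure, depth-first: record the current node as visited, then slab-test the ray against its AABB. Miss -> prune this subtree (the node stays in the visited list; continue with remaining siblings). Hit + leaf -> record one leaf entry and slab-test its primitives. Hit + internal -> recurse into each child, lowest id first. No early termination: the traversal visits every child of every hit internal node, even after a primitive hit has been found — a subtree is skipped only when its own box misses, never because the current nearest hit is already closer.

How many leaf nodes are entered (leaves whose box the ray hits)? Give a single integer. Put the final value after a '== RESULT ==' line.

Walk:
N0 x:[15,54] y:[15,26] z:[-19,18] -> hit [15,18], descend [1, 2]
  N1 x:[15,31] y:[52/3,67/3] z:[-19,18] -> hit [52/3,18], descend [3, 5]
    N3 x:[15,31] y:[59/3,65/3] z:[-19,-13] -> miss, prune
    N5 x:[15,28] y:[52/3,67/3] z:[3,18] -> hit [52/3,18], descend [8, 9]
      N8 x:[17,25] y:[58/3,67/3] z:[3,8] -> miss, prune
      N9 x:[15,28] y:[52/3,20] z:[7,18] -> hit [52/3,18] leaf, test {P3(miss), P11@t=52/3}
  N2 x:[32,54] y:[15,26] z:[-8,14] -> miss, prune

7 AABB tests over nodes [0, 1, 3, 5, 8, 9, 2]; 1 leaf entered; closest P11.

== RESULT ==
1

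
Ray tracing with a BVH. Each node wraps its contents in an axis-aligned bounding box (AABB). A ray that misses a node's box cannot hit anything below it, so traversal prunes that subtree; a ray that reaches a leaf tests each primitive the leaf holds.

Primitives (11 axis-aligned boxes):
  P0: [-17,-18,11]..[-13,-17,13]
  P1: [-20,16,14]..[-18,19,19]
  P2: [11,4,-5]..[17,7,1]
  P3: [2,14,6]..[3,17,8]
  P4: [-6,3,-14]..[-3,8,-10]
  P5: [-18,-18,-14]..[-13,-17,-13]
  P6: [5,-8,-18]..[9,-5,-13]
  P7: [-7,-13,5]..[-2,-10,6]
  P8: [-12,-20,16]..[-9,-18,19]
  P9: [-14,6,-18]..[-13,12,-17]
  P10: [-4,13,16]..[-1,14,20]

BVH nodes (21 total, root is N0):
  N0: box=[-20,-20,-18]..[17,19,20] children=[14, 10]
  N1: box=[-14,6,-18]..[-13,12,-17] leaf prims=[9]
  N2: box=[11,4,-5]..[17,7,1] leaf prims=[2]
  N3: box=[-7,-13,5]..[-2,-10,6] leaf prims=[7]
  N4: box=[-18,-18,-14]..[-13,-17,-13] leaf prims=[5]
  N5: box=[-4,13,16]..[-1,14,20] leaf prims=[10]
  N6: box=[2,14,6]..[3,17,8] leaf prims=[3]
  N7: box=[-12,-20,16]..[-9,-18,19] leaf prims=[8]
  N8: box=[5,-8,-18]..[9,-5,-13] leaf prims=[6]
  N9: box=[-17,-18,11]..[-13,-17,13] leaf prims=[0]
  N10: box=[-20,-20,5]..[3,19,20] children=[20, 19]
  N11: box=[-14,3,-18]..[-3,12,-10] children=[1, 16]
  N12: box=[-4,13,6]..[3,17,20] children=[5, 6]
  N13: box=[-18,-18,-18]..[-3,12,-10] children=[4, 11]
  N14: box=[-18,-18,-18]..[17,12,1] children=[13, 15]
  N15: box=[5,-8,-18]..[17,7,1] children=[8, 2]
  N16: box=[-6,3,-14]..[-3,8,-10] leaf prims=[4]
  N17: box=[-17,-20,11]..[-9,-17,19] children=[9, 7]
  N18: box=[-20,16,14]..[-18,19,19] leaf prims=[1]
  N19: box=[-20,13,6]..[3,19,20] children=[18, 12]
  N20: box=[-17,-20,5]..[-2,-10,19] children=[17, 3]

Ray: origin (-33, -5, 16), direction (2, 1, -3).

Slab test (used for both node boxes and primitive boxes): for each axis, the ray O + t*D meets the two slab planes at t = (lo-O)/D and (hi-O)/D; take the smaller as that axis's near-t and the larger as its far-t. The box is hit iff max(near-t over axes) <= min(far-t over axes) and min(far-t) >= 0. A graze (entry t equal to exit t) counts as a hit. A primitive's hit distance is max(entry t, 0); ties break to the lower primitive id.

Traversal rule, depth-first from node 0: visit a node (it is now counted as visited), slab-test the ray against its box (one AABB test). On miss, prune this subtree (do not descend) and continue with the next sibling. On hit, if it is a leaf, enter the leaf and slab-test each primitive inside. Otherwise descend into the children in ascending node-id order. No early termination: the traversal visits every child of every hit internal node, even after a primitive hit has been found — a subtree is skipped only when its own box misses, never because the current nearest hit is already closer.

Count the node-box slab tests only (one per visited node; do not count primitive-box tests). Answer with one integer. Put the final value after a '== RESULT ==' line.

Walk:
N0 x:[13/2,25] y:[-15,24] z:[-4/3,34/3] -> hit [13/2,34/3], descend [10, 14]
  N10 x:[13/2,18] y:[-15,24] z:[-4/3,11/3] -> miss, prune
  N14 x:[15/2,25] y:[-13,17] z:[5,34/3] -> hit [15/2,34/3], descend [13, 15]
    N13 x:[15/2,15] y:[-13,17] z:[26/3,34/3] -> hit [26/3,34/3], descend [4, 11]
      N4 x:[15/2,10] y:[-13,-12] z:[29/3,10] -> miss, prune
      N11 x:[19/2,15] y:[8,17] z:[26/3,34/3] -> hit [19/2,34/3], descend [1, 16]
        N1 x:[19/2,10] y:[11,17] z:[11,34/3] -> miss, prune
        N16 x:[27/2,15] y:[8,13] z:[26/3,10] -> miss, prune
    N15 x:[19,25] y:[-3,12] z:[5,34/3] -> miss, prune

Summary -> nodes [0, 10, 14, 13, 4, 11, 1, 16, 15]; box-tests=9; leaf-entries=0; first=miss

== RESULT ==
9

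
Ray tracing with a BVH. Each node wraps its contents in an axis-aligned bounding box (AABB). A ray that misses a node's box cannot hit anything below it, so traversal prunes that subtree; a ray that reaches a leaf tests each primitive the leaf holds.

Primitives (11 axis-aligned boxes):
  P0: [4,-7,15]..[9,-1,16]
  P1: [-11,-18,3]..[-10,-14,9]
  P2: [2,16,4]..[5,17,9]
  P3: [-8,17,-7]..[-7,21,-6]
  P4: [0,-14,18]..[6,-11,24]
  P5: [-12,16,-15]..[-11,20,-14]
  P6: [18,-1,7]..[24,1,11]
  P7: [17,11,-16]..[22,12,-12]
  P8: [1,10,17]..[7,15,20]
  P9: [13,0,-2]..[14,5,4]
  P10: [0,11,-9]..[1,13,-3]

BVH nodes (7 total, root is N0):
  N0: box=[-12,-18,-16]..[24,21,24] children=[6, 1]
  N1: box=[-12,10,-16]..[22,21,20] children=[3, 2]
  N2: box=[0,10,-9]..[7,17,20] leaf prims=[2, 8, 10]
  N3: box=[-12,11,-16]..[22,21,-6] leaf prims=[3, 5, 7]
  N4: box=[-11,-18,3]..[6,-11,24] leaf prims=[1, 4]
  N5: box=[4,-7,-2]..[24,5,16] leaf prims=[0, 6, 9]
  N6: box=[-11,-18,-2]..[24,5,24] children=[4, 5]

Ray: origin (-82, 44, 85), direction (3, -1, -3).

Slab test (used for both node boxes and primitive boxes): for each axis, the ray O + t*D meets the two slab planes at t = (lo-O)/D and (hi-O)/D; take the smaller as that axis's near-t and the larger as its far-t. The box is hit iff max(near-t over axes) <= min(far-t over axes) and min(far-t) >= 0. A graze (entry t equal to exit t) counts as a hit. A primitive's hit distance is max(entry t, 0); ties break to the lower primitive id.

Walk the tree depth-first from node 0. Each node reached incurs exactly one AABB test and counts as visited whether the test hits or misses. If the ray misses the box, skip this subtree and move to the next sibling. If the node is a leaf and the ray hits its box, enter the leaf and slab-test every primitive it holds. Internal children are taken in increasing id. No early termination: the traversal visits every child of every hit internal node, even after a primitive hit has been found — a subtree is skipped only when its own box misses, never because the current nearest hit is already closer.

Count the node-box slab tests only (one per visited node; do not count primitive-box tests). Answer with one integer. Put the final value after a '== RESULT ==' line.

Trace the traversal:
N0 x:[70/3,106/3] y:[23,62] z:[61/3,101/3] -> hit [70/3,101/3], descend [1, 6]
  N1 x:[70/3,104/3] y:[23,34] z:[65/3,101/3] -> hit [70/3,101/3], descend [2, 3]
    N2 x:[82/3,89/3] y:[27,34] z:[65/3,94/3] -> hit [82/3,89/3] leaf, test {P2(miss), P8(miss), P10(miss)}
    N3 x:[70/3,104/3] y:[23,33] z:[91/3,101/3] -> hit [91/3,33] leaf, test {P3(miss), P5(miss), P7@t=33}
  N6 x:[71/3,106/3] y:[39,62] z:[61/3,29] -> miss, prune

Visited [0, 1, 2, 3, 6]. Tests: 5 box, 2 leaf. Nearest: P7.

== RESULT ==
5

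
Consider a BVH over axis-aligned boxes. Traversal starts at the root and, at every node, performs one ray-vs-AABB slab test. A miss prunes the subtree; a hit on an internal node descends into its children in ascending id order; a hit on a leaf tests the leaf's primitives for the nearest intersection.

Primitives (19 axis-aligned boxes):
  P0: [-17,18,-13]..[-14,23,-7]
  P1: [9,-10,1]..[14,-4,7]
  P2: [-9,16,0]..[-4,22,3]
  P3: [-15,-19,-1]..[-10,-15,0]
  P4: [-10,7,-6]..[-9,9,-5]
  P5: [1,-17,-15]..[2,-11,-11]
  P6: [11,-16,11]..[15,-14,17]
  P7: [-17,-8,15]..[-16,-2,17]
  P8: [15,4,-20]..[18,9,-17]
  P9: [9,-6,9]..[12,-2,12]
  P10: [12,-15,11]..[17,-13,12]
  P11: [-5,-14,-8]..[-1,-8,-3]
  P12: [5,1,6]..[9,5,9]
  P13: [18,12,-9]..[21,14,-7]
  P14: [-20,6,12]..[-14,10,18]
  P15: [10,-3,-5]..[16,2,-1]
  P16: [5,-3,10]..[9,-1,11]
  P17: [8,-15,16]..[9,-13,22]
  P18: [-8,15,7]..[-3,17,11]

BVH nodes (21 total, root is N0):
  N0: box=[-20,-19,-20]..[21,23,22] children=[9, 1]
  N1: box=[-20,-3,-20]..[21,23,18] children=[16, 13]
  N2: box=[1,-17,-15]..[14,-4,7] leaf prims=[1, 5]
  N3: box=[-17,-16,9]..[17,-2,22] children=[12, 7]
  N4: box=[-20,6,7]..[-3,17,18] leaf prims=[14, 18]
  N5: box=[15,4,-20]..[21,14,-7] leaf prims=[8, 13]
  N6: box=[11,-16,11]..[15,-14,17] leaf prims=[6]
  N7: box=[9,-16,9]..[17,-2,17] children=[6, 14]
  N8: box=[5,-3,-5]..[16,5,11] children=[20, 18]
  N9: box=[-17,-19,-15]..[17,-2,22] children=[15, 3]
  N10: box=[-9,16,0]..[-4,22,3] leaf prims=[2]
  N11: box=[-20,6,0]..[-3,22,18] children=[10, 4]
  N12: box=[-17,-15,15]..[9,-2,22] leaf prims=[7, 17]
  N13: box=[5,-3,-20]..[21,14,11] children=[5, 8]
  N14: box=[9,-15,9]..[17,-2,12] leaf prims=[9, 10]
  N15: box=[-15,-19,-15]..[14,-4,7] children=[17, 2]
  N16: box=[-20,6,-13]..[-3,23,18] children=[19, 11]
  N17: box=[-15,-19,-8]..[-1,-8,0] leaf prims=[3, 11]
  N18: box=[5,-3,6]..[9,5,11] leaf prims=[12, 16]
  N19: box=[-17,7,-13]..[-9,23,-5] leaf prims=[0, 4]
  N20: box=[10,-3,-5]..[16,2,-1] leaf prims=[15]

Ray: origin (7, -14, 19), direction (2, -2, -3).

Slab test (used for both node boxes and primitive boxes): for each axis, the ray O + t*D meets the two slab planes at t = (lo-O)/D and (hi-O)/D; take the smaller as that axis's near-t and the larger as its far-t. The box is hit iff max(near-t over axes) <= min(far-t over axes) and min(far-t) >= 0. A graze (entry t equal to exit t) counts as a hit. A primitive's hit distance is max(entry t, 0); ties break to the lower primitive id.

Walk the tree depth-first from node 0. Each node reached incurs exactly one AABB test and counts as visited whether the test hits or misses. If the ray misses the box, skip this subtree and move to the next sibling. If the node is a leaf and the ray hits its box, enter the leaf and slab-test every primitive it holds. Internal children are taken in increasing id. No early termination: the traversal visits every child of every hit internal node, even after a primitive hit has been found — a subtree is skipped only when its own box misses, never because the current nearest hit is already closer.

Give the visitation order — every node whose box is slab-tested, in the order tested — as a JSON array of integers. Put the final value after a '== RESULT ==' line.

Trace the traversal:
N0 x:[-27/2,7] y:[-37/2,5/2] z:[-1,13] -> hit [-1,5/2], descend [1, 9]
  N1 x:[-27/2,7] y:[-37/2,-11/2] z:[1/3,13] -> miss, prune
  N9 x:[-12,5] y:[-6,5/2] z:[-1,34/3] -> hit [-1,5/2], descend [3, 15]
    N3 x:[-12,5] y:[-6,1] z:[-1,10/3] -> hit [-1,1], descend [7, 12]
      N7 x:[1,5] y:[-6,1] z:[2/3,10/3] -> hit [1,1], descend [6, 14]
        N6 x:[2,4] y:[0,1] z:[2/3,8/3] -> miss, prune
        N14 x:[1,5] y:[-6,1/2] z:[7/3,10/3] -> miss, prune
      N12 x:[-12,1] y:[-6,1/2] z:[-1,4/3] -> hit [-1,1/2] leaf, test {P7(miss), P17@t=1/2}
    N15 x:[-11,7/2] y:[-5,5/2] z:[4,34/3] -> miss, prune

9 AABB tests over nodes [0, 1, 9, 3, 7, 6, 14, 12, 15]; 1 leaf entered; closest P17.

== RESULT ==
[0, 1, 9, 3, 7, 6, 14, 12, 15]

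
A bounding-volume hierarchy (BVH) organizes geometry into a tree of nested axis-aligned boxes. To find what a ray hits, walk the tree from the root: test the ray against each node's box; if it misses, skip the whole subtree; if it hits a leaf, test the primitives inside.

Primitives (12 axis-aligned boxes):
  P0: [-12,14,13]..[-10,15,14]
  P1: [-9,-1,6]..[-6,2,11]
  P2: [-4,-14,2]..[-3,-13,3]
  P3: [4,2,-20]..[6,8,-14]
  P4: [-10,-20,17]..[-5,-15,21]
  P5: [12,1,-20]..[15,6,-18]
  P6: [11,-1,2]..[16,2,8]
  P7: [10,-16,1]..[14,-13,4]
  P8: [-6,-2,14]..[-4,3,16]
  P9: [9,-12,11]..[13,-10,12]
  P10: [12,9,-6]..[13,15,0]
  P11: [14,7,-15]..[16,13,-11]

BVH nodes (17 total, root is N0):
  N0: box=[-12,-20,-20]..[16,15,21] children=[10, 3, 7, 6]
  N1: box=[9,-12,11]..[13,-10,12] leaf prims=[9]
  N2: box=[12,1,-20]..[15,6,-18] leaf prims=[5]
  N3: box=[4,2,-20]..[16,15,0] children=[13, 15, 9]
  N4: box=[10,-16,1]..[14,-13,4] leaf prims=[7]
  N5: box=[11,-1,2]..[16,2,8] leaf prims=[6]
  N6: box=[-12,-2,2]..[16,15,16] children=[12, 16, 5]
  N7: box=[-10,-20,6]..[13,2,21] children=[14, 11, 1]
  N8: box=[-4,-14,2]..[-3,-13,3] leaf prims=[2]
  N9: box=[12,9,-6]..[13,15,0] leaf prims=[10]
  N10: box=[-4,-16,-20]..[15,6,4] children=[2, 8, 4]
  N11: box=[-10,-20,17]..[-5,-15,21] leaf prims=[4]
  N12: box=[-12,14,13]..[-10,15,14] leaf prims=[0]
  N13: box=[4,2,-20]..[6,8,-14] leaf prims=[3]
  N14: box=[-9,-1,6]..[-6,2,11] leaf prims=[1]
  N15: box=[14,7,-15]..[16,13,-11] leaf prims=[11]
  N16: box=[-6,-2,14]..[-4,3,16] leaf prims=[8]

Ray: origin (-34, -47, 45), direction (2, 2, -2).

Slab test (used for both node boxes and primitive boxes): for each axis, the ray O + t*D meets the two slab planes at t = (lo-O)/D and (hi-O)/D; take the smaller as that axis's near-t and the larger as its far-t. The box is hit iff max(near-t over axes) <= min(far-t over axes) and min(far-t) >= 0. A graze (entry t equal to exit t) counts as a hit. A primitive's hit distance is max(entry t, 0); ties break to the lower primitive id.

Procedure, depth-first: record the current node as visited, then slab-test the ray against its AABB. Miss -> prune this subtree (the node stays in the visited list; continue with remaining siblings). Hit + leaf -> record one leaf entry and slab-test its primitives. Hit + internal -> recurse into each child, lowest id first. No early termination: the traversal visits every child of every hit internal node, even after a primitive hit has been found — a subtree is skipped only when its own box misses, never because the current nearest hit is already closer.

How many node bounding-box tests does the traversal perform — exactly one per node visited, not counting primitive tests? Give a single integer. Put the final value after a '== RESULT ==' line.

Walk:
N0 x:[11,25] y:[27/2,31] z:[12,65/2] -> hit [27/2,25], descend [3, 6, 7, 10]
  N3 x:[19,25] y:[49/2,31] z:[45/2,65/2] -> hit [49/2,25], descend [9, 13, 15]
    N9 x:[23,47/2] y:[28,31] z:[45/2,51/2] -> miss, prune
    N13 x:[19,20] y:[49/2,55/2] z:[59/2,65/2] -> miss, prune
    N15 x:[24,25] y:[27,30] z:[28,30] -> miss, prune
  N6 x:[11,25] y:[45/2,31] z:[29/2,43/2] -> miss, prune
  N7 x:[12,47/2] y:[27/2,49/2] z:[12,39/2] -> hit [27/2,39/2], descend [1, 11, 14]
    N1 x:[43/2,47/2] y:[35/2,37/2] z:[33/2,17] -> miss, prune
    N11 x:[12,29/2] y:[27/2,16] z:[12,14] -> hit [27/2,14] leaf, test {P4@t=27/2}
    N14 x:[25/2,14] y:[23,49/2] z:[17,39/2] -> miss, prune
  N10 x:[15,49/2] y:[31/2,53/2] z:[41/2,65/2] -> hit [41/2,49/2], descend [2, 4, 8]
    N2 x:[23,49/2] y:[24,53/2] z:[63/2,65/2] -> miss, prune
    N4 x:[22,24] y:[31/2,17] z:[41/2,22] -> miss, prune
    N8 x:[15,31/2] y:[33/2,17] z:[21,43/2] -> miss, prune

order=[0, 3, 9, 13, 15, 6, 7, 1, 11, 14, 10, 2, 4, 8]  |boxes|=14  |leaves|=1  hit=P4

== RESULT ==
14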